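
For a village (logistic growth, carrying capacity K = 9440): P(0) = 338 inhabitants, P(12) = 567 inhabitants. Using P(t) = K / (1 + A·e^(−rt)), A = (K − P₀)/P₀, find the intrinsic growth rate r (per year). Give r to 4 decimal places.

A = (9440 − 338)/338 = 26.92899
567 = 9440/(1 + 26.92899·e^(−r·12)) → e^(−12r) = (16.64903 − 1)/26.92899 = 0.581122
r = −ln(0.581122)/12 = 0.54279/12

r ≈ 0.0452 per year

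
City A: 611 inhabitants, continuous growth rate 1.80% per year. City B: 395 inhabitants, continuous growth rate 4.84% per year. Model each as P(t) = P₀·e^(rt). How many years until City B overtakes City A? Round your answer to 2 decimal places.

t ≈ 14.35 years

611·e^(0.018t) = 395·e^(0.0484t)
611/395 = e^((0.0484 − 0.018)t) → ln(1.54684) = 0.0304·t
t = 0.43621 / 0.0304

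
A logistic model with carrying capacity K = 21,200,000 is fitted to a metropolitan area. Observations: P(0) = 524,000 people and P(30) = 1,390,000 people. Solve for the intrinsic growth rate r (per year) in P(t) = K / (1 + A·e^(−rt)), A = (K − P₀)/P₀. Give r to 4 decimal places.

A = (21200000 − 524000)/524000 = 39.45802
1390000 = 21200000/(1 + 39.45802·e^(−r·30)) → e^(−30r) = (15.2518 − 1)/39.45802 = 0.361189
r = −ln(0.361189)/30 = 1.01835/30

r ≈ 0.0339 per year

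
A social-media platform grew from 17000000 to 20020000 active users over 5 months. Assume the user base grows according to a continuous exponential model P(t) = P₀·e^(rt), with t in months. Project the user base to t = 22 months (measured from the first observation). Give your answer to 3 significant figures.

r = ln(20020000/17000000) / 5 ≈ 0.032704 per month
P(22) = 17000000 · e^(0.032704·22) = 17000000 · 2.05337 ≈ 34907246.21

≈ 34,900,000 active users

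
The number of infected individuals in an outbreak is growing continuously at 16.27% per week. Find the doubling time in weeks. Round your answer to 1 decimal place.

doubling time ≈ 4.3 weeks

doubling time = ln(2) / |r| = 0.69315 / 0.1627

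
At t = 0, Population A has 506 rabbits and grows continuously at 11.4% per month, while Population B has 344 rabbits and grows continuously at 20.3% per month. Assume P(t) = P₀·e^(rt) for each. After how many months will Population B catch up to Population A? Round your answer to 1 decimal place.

t ≈ 4.3 months

506·e^(0.114t) = 344·e^(0.203t)
506/344 = e^((0.203 − 0.114)t) → ln(1.47093) = 0.089·t
t = 0.3859 / 0.089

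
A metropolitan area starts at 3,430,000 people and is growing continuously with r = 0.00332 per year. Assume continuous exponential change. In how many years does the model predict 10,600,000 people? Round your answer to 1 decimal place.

t ≈ 339.8 years

10600000 = 3430000 · e^(0.00332·t)
t = ln(10600000/3430000) / 0.00332 = ln(3.09038) / 0.00332 = 1.12829 / 0.00332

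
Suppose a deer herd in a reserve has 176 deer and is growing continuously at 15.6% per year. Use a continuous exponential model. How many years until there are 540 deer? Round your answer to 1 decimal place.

t ≈ 7.2 years

540 = 176 · e^(0.156·t)
t = ln(540/176) / 0.156 = ln(3.06818) / 0.156 = 1.12109 / 0.156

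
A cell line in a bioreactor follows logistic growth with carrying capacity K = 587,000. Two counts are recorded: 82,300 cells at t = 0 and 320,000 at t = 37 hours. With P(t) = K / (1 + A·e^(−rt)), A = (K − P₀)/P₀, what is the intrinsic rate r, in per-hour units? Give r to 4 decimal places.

r ≈ 0.0539 per hour

A = (587000 − 82300)/82300 = 6.13244
320000 = 587000/(1 + 6.13244·e^(−r·37)) → e^(−37r) = (1.83438 − 1)/6.13244 = 0.136059
r = −ln(0.136059)/37 = 1.99467/37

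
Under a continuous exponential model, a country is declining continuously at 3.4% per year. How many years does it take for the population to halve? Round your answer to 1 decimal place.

half-life = ln(2) / |r| = 0.69315 / 0.034

half-life ≈ 20.4 years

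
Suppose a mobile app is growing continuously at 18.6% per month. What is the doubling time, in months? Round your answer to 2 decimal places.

doubling time ≈ 3.73 months

doubling time = ln(2) / |r| = 0.69315 / 0.186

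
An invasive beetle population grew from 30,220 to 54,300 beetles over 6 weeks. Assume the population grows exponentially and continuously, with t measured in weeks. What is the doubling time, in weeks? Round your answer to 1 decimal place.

doubling time ≈ 7.1 weeks

r = ln(54300/30220) / 6 = ln(1.79682) / 6 ≈ 0.09767 per week
doubling time = ln 2 / |r| = 0.69315 / 0.09767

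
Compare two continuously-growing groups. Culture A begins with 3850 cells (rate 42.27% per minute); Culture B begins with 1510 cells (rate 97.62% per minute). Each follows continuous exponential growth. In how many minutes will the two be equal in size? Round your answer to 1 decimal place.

t ≈ 1.7 minutes

3850·e^(0.4227t) = 1510·e^(0.9762t)
3850/1510 = e^((0.9762 − 0.4227)t) → ln(2.54967) = 0.5535·t
t = 0.93596 / 0.5535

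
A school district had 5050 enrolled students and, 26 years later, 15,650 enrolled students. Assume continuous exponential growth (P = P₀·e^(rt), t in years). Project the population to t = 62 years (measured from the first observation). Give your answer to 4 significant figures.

r = ln(15650/5050) / 26 ≈ 0.043503 per year
P(62) = 5050 · e^(0.043503·62) = 5050 · 14.83808 ≈ 74932.33

≈ 74,930 enrolled students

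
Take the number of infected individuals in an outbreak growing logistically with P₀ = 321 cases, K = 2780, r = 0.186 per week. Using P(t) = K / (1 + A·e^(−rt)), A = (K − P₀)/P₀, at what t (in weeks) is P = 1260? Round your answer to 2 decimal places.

t ≈ 9.94 weeks

A = (2780 − 321)/321 = 7.66044
1260 = 2780/(1 + 7.66044·e^(−0.186t)) → 1 + 7.66044·e^(−0.186t) = 2.20635
e^(−0.186t) = 0.157478 → t = ln(6.3501)/0.186 = 1.84847/0.186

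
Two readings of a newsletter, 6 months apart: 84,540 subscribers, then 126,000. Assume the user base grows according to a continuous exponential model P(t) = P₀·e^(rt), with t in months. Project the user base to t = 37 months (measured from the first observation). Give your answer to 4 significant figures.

r = ln(126000/84540) / 6 ≈ 0.06651 per month
P(37) = 84540 · e^(0.06651·37) = 84540 · 11.71479 ≈ 990368.39

≈ 990,400 subscribers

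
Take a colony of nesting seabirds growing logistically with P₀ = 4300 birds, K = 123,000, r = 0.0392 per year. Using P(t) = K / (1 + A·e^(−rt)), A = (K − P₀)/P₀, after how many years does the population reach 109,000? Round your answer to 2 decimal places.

A = (123000 − 4300)/4300 = 27.60465
109000 = 123000/(1 + 27.60465·e^(−0.0392t)) → 1 + 27.60465·e^(−0.0392t) = 1.12844
e^(−0.0392t) = 0.004653 → t = ln(214.92193)/0.0392 = 5.37027/0.0392

t ≈ 137.00 years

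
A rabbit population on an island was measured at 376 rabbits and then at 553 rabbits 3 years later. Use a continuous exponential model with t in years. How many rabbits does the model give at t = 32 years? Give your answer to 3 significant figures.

r = ln(553/376) / 3 ≈ 0.12859 per year
P(32) = 376 · e^(0.12859·32) = 376 · 61.24412 ≈ 23027.79

≈ 23,000 rabbits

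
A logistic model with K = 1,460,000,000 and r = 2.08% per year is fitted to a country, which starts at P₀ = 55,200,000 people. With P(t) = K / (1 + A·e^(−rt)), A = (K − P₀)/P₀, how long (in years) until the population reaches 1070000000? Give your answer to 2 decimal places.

t ≈ 204.13 years

A = (1460000000 − 55200000)/55200000 = 25.44928
1070000000 = 1460000000/(1 + 25.44928·e^(−0.0208t)) → 1 + 25.44928·e^(−0.0208t) = 1.36449
e^(−0.0208t) = 0.014322 → t = ln(69.82237)/0.0208 = 4.24595/0.0208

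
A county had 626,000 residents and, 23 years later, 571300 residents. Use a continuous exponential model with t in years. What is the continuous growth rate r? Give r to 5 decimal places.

571300 = 626000 · e^(r·23)
e^(23r) = 571300/626000 = 0.91262
r = ln(0.91262) / 23 = -0.09144 / 23

r ≈ -0.00398 per year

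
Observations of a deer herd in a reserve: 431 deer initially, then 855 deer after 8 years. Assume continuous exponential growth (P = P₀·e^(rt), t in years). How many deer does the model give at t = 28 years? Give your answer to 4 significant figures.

r = ln(855/431) / 8 ≈ 0.085624 per year
P(28) = 431 · e^(0.085624·28) = 431 · 10.9954 ≈ 4739.02

≈ 4,739 deer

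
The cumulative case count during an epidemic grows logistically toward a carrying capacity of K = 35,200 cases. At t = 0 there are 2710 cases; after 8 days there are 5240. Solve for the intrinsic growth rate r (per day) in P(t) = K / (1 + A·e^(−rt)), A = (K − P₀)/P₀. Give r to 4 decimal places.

r ≈ 0.0926 per day

A = (35200 − 2710)/2710 = 11.98893
5240 = 35200/(1 + 11.98893·e^(−r·8)) → e^(−8r) = (6.71756 − 1)/11.98893 = 0.476903
r = −ln(0.476903)/8 = 0.74044/8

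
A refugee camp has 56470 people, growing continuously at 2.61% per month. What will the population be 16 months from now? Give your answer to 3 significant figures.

≈ 85,700 people

P(16) = 56470 · e^(0.0261·16) = 56470 · e^(0.4176)
= 56470 · 1.51831 ≈ 85739.15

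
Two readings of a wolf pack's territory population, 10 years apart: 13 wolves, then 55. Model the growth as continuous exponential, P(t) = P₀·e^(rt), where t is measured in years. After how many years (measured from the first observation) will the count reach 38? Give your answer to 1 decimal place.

t ≈ 7.4 years

r = ln(55/13) / 10 ≈ 0.144238 per year
t = ln(38/13) / r = 1.07264 / 0.144238 ≈ 7.437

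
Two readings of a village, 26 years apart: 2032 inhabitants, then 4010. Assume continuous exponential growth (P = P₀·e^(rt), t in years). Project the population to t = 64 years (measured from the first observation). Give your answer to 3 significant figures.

r = ln(4010/2032) / 26 ≈ 0.026145 per year
P(64) = 2032 · e^(0.026145·64) = 2032 · 5.32963 ≈ 10829.81

≈ 10,800 inhabitants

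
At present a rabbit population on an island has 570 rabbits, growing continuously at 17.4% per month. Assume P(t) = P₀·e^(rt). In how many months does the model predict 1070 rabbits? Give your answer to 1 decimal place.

1070 = 570 · e^(0.174·t)
t = ln(1070/570) / 0.174 = ln(1.87719) / 0.174 = 0.62978 / 0.174

t ≈ 3.6 months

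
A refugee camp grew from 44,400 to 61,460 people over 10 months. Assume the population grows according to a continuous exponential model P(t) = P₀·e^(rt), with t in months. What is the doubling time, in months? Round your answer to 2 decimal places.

r = ln(61460/44400) / 10 = ln(1.38423) / 10 ≈ 0.032515 per month
doubling time = ln 2 / |r| = 0.69315 / 0.032515

doubling time ≈ 21.32 months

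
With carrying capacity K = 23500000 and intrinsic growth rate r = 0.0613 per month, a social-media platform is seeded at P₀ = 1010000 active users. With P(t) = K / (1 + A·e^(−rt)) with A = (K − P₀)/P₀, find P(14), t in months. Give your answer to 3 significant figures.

≈ 2,250,000 active users

A = (23500000 − 1010000)/1010000 = 22.26733
P(14) = 23500000 / (1 + 22.26733·e^(−0.0613·14)) = 23500000 / (1 + 22.26733·0.423924)
= 23500000 / 10.43966 ≈ 2251030.2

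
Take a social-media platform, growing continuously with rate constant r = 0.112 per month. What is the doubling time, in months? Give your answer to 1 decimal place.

doubling time ≈ 6.2 months

doubling time = ln(2) / |r| = 0.69315 / 0.112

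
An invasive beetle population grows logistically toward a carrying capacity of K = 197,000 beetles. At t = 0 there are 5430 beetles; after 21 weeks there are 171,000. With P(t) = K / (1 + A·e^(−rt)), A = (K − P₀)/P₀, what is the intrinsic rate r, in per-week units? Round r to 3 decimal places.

A = (197000 − 5430)/5430 = 35.27993
171000 = 197000/(1 + 35.27993·e^(−r·21)) → e^(−21r) = (1.15205 − 1)/35.27993 = 0.00431
r = −ln(0.00431)/21 = 5.44688/21

r ≈ 0.259 per week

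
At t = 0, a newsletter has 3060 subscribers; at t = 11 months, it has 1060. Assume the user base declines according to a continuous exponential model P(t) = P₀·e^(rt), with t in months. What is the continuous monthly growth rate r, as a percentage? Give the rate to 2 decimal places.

1060 = 3060 · e^(r·11)
e^(11r) = 1060/3060 = 0.34641
r = ln(0.34641) / 11 = -1.06015 / 11

r ≈ -9.64% per month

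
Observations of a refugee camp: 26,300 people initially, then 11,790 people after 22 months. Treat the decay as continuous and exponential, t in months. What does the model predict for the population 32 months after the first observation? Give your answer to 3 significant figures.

≈ 8,190 people

r = ln(11790/26300) / 22 ≈ -0.036469 per month
P(32) = 26300 · e^(-0.036469·32) = 26300 · 0.3113 ≈ 8187.12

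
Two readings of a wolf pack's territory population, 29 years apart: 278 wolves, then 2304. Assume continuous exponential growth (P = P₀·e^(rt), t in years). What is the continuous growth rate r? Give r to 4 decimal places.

r ≈ 0.0729 per year

2304 = 278 · e^(r·29)
e^(29r) = 2304/278 = 8.28777
r = ln(8.28777) / 29 = 2.11478 / 29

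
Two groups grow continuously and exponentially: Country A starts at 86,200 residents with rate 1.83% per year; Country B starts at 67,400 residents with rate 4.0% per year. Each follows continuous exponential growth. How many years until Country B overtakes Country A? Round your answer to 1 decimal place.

86200·e^(0.0183t) = 67400·e^(0.04t)
86200/67400 = e^((0.04 − 0.0183)t) → ln(1.27893) = 0.0217·t
t = 0.24603 / 0.0217

t ≈ 11.3 years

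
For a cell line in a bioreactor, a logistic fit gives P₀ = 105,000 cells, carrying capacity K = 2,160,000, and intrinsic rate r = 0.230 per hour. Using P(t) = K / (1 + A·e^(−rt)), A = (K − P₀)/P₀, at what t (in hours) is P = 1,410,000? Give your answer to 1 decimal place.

A = (2160000 − 105000)/105000 = 19.57143
1410000 = 2160000/(1 + 19.57143·e^(−0.23t)) → 1 + 19.57143·e^(−0.23t) = 1.53191
e^(−0.23t) = 0.027178 → t = ln(36.79429)/0.23 = 3.60534/0.23

t ≈ 15.7 hours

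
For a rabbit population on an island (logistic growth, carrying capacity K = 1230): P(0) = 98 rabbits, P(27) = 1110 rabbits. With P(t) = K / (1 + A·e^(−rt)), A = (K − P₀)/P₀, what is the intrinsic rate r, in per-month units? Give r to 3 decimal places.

r ≈ 0.173 per month

A = (1230 − 98)/98 = 11.55102
1110 = 1230/(1 + 11.55102·e^(−r·27)) → e^(−27r) = (1.10811 − 1)/11.55102 = 0.009359
r = −ln(0.009359)/27 = 4.6714/27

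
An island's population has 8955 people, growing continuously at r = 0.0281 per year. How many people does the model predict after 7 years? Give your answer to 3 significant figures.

P(7) = 8955 · e^(0.0281·7) = 8955 · e^(0.1967)
= 8955 · 1.21738 ≈ 10901.63

≈ 10,900 people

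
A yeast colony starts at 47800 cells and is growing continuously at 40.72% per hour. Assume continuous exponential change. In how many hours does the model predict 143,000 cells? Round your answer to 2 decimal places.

t ≈ 2.69 hours

143000 = 47800 · e^(0.4072·t)
t = ln(143000/47800) / 0.4072 = ln(2.99163) / 0.4072 = 1.09582 / 0.4072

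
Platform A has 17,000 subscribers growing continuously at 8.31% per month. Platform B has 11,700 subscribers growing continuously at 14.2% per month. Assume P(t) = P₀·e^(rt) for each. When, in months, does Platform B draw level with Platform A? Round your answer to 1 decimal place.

t ≈ 6.3 months

17000·e^(0.0831t) = 11700·e^(0.142t)
17000/11700 = e^((0.142 − 0.0831)t) → ln(1.45299) = 0.0589·t
t = 0.37362 / 0.0589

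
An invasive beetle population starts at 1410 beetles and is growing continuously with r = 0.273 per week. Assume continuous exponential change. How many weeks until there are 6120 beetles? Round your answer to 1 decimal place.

t ≈ 5.4 weeks

6120 = 1410 · e^(0.273·t)
t = ln(6120/1410) / 0.273 = ln(4.34043) / 0.273 = 1.46797 / 0.273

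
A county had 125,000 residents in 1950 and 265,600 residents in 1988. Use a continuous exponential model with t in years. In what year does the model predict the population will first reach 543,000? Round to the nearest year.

r = ln(265600/125000) / 38 = 0.75368/38 ≈ 0.019834 per year
t = ln(543000/125000) / r = 1.4688/0.019834 ≈ 74.06 years after 1950

year 2024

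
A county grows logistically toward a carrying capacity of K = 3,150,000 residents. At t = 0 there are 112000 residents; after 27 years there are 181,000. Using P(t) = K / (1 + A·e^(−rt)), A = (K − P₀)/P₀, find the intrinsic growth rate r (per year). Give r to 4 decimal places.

r ≈ 0.0186 per year

A = (3150000 − 112000)/112000 = 27.125
181000 = 3150000/(1 + 27.125·e^(−r·27)) → e^(−27r) = (17.40331 − 1)/27.125 = 0.604731
r = −ln(0.604731)/27 = 0.50297/27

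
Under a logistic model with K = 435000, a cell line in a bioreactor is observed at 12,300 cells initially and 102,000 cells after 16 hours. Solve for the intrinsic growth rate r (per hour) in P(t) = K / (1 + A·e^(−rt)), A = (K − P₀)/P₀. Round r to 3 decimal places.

A = (435000 − 12300)/12300 = 34.36585
102000 = 435000/(1 + 34.36585·e^(−r·16)) → e^(−16r) = (4.26471 − 1)/34.36585 = 0.094999
r = −ln(0.094999)/16 = 2.35389/16

r ≈ 0.147 per hour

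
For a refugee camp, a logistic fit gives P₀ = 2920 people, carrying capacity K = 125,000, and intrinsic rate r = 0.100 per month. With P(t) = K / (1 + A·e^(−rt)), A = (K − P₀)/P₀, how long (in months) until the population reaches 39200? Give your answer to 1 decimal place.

A = (125000 − 2920)/2920 = 41.80822
39200 = 125000/(1 + 41.80822·e^(−0.1t)) → 1 + 41.80822·e^(−0.1t) = 3.18878
e^(−0.1t) = 0.052353 → t = ln(19.10119)/0.1 = 2.94975/0.1

t ≈ 29.5 months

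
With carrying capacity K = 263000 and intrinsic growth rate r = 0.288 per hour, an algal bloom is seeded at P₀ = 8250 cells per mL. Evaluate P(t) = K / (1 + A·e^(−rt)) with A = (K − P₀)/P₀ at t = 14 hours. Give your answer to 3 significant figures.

≈ 170,000 cells per mL

A = (263000 − 8250)/8250 = 30.87879
P(14) = 263000 / (1 + 30.87879·e^(−0.288·14)) = 263000 / (1 + 30.87879·0.017739)
= 263000 / 1.54775 ≈ 169923.74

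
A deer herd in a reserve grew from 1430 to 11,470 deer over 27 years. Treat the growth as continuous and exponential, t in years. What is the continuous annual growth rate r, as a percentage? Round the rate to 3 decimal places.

r ≈ 7.711% per year

11470 = 1430 · e^(r·27)
e^(27r) = 11470/1430 = 8.02098
r = ln(8.02098) / 27 = 2.08206 / 27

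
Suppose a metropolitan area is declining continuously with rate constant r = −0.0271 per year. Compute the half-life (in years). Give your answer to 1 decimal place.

half-life ≈ 25.6 years

half-life = ln(2) / |r| = 0.69315 / 0.0271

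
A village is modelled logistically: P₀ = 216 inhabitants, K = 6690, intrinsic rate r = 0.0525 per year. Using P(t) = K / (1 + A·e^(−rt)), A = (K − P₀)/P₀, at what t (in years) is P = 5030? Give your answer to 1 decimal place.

t ≈ 85.9 years

A = (6690 − 216)/216 = 29.97222
5030 = 6690/(1 + 29.97222·e^(−0.0525t)) → 1 + 29.97222·e^(−0.0525t) = 1.33002
e^(−0.0525t) = 0.011011 → t = ln(90.81944)/0.0525 = 4.50887/0.0525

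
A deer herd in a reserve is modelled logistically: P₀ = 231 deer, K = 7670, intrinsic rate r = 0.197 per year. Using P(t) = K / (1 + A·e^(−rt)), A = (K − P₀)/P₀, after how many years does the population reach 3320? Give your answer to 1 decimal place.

t ≈ 16.3 years

A = (7670 − 231)/231 = 32.20346
3320 = 7670/(1 + 32.20346·e^(−0.197t)) → 1 + 32.20346·e^(−0.197t) = 2.31024
e^(−0.197t) = 0.040686 → t = ln(24.57828)/0.197 = 3.20186/0.197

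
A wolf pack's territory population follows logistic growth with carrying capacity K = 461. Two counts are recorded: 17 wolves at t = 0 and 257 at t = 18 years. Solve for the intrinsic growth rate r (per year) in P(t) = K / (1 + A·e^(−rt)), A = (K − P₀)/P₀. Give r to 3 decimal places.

r ≈ 0.194 per year

A = (461 − 17)/17 = 26.11765
257 = 461/(1 + 26.11765·e^(−r·18)) → e^(−18r) = (1.79377 − 1)/26.11765 = 0.030392
r = −ln(0.030392)/18 = 3.49357/18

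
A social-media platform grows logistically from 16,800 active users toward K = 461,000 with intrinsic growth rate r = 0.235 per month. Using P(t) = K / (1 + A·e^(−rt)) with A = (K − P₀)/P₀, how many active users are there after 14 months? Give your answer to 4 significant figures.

≈ 232,200 active users

A = (461000 − 16800)/16800 = 26.44048
P(14) = 461000 / (1 + 26.44048·e^(−0.235·14)) = 461000 / (1 + 26.44048·0.037254)
= 461000 / 1.98501 ≈ 232240.7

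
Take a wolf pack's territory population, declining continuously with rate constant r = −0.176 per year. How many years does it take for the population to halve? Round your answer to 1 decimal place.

half-life ≈ 3.9 years

half-life = ln(2) / |r| = 0.69315 / 0.176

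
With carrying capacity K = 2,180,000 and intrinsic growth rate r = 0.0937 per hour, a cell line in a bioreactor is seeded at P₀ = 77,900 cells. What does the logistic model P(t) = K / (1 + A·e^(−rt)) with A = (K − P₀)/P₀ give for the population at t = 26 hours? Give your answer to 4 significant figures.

≈ 648,600 cells

A = (2180000 − 77900)/77900 = 26.9846
P(26) = 2180000 / (1 + 26.9846·e^(−0.0937·26)) = 2180000 / (1 + 26.9846·0.087493)
= 2180000 / 3.36095 ≈ 648625.18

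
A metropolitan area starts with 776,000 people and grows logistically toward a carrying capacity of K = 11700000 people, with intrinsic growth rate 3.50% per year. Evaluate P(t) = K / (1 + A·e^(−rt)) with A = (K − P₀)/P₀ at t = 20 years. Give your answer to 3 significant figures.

A = (11700000 − 776000)/776000 = 14.07732
P(20) = 11700000 / (1 + 14.07732·e^(−0.035·20)) = 11700000 / (1 + 14.07732·0.496585)
= 11700000 / 7.99059 ≈ 1464222.29

≈ 1,460,000 people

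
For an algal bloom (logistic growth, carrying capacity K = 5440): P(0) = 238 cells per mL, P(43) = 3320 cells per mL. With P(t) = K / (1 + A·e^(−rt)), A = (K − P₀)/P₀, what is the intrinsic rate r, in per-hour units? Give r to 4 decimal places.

r ≈ 0.0822 per hour

A = (5440 − 238)/238 = 21.85714
3320 = 5440/(1 + 21.85714·e^(−r·43)) → e^(−43r) = (1.63855 − 1)/21.85714 = 0.029215
r = −ln(0.029215)/43 = 3.53308/43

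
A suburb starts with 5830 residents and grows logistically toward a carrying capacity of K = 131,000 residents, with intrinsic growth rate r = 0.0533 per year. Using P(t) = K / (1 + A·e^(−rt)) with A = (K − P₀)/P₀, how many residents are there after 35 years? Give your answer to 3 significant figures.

A = (131000 − 5830)/5830 = 21.46998
P(35) = 131000 / (1 + 21.46998·e^(−0.0533·35)) = 131000 / (1 + 21.46998·0.154819)
= 131000 / 4.32396 ≈ 30296.33

≈ 30,300 residents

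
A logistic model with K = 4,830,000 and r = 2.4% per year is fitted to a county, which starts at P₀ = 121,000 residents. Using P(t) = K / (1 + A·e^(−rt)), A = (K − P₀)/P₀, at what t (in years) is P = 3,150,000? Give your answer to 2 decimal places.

t ≈ 178.75 years

A = (4830000 − 121000)/121000 = 38.91736
3150000 = 4830000/(1 + 38.91736·e^(−0.024t)) → 1 + 38.91736·e^(−0.024t) = 1.53333
e^(−0.024t) = 0.013704 → t = ln(72.97004)/0.024 = 4.29005/0.024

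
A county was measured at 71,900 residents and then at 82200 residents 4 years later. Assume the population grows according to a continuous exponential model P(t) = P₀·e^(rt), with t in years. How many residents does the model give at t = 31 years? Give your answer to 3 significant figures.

≈ 203,000 residents

r = ln(82200/71900) / 4 ≈ 0.03347 per year
P(31) = 71900 · e^(0.03347·31) = 71900 · 2.82233 ≈ 202925.48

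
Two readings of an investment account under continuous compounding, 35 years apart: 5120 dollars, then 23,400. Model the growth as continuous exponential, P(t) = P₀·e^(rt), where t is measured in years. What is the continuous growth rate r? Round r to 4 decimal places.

23400 = 5120 · e^(r·35)
e^(35r) = 23400/5120 = 4.57031
r = ln(4.57031) / 35 = 1.51958 / 35

r ≈ 0.0434 per year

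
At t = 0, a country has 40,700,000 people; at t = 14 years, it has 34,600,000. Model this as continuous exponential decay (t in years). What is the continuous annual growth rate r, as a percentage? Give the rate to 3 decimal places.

r ≈ -1.160% per year

34600000 = 40700000 · e^(r·14)
e^(14r) = 34600000/40700000 = 0.85012
r = ln(0.85012) / 14 = -0.16237 / 14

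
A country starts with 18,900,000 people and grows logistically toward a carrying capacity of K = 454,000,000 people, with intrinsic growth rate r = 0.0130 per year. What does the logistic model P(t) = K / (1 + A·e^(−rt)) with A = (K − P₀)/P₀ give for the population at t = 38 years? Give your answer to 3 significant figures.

A = (454000000 − 18900000)/18900000 = 23.02116
P(38) = 454000000 / (1 + 23.02116·e^(−0.013·38)) = 454000000 / (1 + 23.02116·0.610181)
= 454000000 / 15.04707 ≈ 30171983.18

≈ 30,200,000 people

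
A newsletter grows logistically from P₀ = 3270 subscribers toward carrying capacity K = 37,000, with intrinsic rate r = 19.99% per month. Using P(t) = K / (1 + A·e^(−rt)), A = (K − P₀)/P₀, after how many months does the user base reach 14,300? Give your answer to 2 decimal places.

A = (37000 − 3270)/3270 = 10.31498
14300 = 37000/(1 + 10.31498·e^(−0.1999t)) → 1 + 10.31498·e^(−0.1999t) = 2.58741
e^(−0.1999t) = 0.153894 → t = ln(6.49799)/0.1999 = 1.87149/0.1999

t ≈ 9.36 months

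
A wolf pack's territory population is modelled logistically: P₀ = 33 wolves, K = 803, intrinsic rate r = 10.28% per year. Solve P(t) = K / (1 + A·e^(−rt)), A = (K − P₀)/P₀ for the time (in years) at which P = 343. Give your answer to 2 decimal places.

t ≈ 27.79 years

A = (803 − 33)/33 = 23.33333
343 = 803/(1 + 23.33333·e^(−0.1028t)) → 1 + 23.33333·e^(−0.1028t) = 2.34111
e^(−0.1028t) = 0.057476 → t = ln(17.39855)/0.1028 = 2.85639/0.1028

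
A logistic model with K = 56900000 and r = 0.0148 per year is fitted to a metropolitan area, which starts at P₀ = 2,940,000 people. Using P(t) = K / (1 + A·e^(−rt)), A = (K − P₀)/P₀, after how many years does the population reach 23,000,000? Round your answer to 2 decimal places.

t ≈ 170.40 years

A = (56900000 − 2940000)/2940000 = 18.35374
23000000 = 56900000/(1 + 18.35374·e^(−0.0148t)) → 1 + 18.35374·e^(−0.0148t) = 2.47391
e^(−0.0148t) = 0.080306 → t = ln(12.45239)/0.0148 = 2.52191/0.0148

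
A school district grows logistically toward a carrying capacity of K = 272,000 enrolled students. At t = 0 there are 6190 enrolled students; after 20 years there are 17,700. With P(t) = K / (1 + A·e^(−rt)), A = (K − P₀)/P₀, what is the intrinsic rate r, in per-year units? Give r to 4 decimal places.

r ≈ 0.0547 per year

A = (272000 − 6190)/6190 = 42.94184
17700 = 272000/(1 + 42.94184·e^(−r·20)) → e^(−20r) = (15.36723 − 1)/42.94184 = 0.334574
r = −ln(0.334574)/20 = 1.0949/20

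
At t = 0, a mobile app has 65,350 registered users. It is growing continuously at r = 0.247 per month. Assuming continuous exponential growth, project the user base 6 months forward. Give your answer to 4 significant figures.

≈ 287,700 registered users

P(6) = 65350 · e^(0.247·6) = 65350 · e^(1.482)
= 65350 · 4.40174 ≈ 287653.73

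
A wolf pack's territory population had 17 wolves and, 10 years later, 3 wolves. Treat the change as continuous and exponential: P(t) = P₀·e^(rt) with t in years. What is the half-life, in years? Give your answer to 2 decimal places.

half-life ≈ 4.00 years

r = ln(3/17) / 10 = ln(0.17647) / 10 ≈ -0.17346 per year
half-life = ln 2 / |r| = 0.69315 / 0.17346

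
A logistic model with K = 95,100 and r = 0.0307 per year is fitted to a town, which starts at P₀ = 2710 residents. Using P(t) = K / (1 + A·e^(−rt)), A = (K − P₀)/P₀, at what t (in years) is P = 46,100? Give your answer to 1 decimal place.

A = (95100 − 2710)/2710 = 34.09225
46100 = 95100/(1 + 34.09225·e^(−0.0307t)) → 1 + 34.09225·e^(−0.0307t) = 2.06291
e^(−0.0307t) = 0.031177 → t = ln(32.07455)/0.0307 = 3.46806/0.0307

t ≈ 113.0 years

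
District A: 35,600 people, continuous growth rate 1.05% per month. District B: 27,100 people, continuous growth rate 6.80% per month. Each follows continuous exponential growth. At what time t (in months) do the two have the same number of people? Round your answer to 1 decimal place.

t ≈ 4.7 months

35600·e^(0.0105t) = 27100·e^(0.068t)
35600/27100 = e^((0.068 − 0.0105)t) → ln(1.31365) = 0.0575·t
t = 0.27281 / 0.0575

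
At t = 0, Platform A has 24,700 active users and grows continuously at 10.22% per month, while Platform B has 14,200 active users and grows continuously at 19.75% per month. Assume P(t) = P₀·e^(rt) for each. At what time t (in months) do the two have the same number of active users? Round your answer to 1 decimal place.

24700·e^(0.1022t) = 14200·e^(0.1975t)
24700/14200 = e^((0.1975 − 0.1022)t) → ln(1.73944) = 0.0953·t
t = 0.55356 / 0.0953

t ≈ 5.8 months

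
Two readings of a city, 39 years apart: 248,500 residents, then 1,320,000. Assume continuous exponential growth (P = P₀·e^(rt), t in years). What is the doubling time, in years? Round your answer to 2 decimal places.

r = ln(1320000/248500) / 39 = ln(5.31187) / 39 ≈ 0.042819 per year
doubling time = ln 2 / |r| = 0.69315 / 0.042819

doubling time ≈ 16.19 years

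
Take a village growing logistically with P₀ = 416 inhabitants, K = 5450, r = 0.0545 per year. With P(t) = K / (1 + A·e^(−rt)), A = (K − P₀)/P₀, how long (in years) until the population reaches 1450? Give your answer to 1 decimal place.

t ≈ 27.1 years

A = (5450 − 416)/416 = 12.10096
1450 = 5450/(1 + 12.10096·e^(−0.0545t)) → 1 + 12.10096·e^(−0.0545t) = 3.75862
e^(−0.0545t) = 0.227967 → t = ln(4.3866)/0.0545 = 1.47855/0.0545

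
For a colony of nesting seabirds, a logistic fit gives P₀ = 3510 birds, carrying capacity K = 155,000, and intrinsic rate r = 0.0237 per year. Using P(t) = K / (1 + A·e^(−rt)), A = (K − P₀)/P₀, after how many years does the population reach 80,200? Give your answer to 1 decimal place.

t ≈ 161.8 years

A = (155000 − 3510)/3510 = 43.15954
80200 = 155000/(1 + 43.15954·e^(−0.0237t)) → 1 + 43.15954·e^(−0.0237t) = 1.93267
e^(−0.0237t) = 0.02161 → t = ln(46.27534)/0.0237 = 3.83461/0.0237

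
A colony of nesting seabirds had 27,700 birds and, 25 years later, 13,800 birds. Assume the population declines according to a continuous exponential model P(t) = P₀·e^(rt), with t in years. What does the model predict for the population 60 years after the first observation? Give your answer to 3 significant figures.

r = ln(13800/27700) / 25 ≈ -0.027871 per year
P(60) = 27700 · e^(-0.027871·60) = 27700 · 0.18783 ≈ 5202.81

≈ 5,200 birds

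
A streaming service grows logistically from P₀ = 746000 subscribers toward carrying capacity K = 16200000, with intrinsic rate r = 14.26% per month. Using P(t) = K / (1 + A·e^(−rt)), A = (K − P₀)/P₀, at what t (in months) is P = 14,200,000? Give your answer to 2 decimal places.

t ≈ 35.00 months

A = (16200000 − 746000)/746000 = 20.71582
14200000 = 16200000/(1 + 20.71582·e^(−0.1426t)) → 1 + 20.71582·e^(−0.1426t) = 1.14085
e^(−0.1426t) = 0.006799 → t = ln(147.08231)/0.1426 = 4.99099/0.1426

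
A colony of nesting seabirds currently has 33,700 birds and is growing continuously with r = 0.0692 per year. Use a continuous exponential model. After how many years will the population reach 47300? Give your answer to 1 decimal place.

47300 = 33700 · e^(0.0692·t)
t = ln(47300/33700) / 0.0692 = ln(1.40356) / 0.0692 = 0.33901 / 0.0692

t ≈ 4.9 years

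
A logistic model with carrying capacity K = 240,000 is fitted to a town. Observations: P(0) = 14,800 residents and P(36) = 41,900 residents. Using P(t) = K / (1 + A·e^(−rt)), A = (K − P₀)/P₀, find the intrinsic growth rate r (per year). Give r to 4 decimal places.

A = (240000 − 14800)/14800 = 15.21622
41900 = 240000/(1 + 15.21622·e^(−r·36)) → e^(−36r) = (5.72792 − 1)/15.21622 = 0.310716
r = −ln(0.310716)/36 = 1.16888/36

r ≈ 0.0325 per year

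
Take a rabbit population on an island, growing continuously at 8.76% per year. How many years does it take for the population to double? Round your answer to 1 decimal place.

doubling time = ln(2) / |r| = 0.69315 / 0.0876

doubling time ≈ 7.9 years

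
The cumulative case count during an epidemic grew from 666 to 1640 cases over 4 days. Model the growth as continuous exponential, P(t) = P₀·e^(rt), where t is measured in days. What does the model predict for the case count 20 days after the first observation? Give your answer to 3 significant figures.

≈ 60,300 cases

r = ln(1640/666) / 4 ≈ 0.22529 per day
P(20) = 666 · e^(0.22529·20) = 666 · 90.54159 ≈ 60300.7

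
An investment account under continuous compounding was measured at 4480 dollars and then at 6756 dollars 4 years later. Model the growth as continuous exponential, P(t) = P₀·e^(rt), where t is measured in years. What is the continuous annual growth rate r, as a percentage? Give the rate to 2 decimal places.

r ≈ 10.27% per year

6756 = 4480 · e^(r·4)
e^(4r) = 6756/4480 = 1.50804
r = ln(1.50804) / 4 = 0.41081 / 4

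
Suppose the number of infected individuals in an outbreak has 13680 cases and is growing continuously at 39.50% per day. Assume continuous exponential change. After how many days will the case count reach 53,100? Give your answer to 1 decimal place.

t ≈ 3.4 days

53100 = 13680 · e^(0.395·t)
t = ln(53100/13680) / 0.395 = ln(3.88158) / 0.395 = 1.35624 / 0.395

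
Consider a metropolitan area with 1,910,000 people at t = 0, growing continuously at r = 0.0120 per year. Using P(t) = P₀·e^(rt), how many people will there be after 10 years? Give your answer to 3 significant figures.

≈ 2,150,000 people

P(10) = 1910000 · e^(0.012·10) = 1910000 · e^(0.12)
= 1910000 · 1.1275 ≈ 2153518.99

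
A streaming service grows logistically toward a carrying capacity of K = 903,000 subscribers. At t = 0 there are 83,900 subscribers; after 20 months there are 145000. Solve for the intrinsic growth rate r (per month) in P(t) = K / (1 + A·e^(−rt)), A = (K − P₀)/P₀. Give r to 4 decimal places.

A = (903000 − 83900)/83900 = 9.76281
145000 = 903000/(1 + 9.76281·e^(−r·20)) → e^(−20r) = (6.22759 − 1)/9.76281 = 0.535459
r = −ln(0.535459)/20 = 0.62463/20

r ≈ 0.0312 per month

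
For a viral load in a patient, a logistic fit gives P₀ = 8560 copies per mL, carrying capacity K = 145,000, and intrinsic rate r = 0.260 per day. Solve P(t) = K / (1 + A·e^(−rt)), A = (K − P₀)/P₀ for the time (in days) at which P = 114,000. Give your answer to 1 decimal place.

t ≈ 15.7 days

A = (145000 − 8560)/8560 = 15.93925
114000 = 145000/(1 + 15.93925·e^(−0.26t)) → 1 + 15.93925·e^(−0.26t) = 1.27193
e^(−0.26t) = 0.01706 → t = ln(58.61532)/0.26 = 4.071/0.26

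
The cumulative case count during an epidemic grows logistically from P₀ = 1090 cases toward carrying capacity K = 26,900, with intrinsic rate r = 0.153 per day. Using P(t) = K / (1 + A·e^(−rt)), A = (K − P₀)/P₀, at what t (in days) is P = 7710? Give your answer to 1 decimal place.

t ≈ 14.7 days

A = (26900 − 1090)/1090 = 23.6789
7710 = 26900/(1 + 23.6789·e^(−0.153t)) → 1 + 23.6789·e^(−0.153t) = 3.48898
e^(−0.153t) = 0.105114 → t = ln(9.51351)/0.153 = 2.25271/0.153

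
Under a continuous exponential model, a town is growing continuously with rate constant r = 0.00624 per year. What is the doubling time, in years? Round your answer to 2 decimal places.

doubling time ≈ 111.08 years

doubling time = ln(2) / |r| = 0.69315 / 0.00624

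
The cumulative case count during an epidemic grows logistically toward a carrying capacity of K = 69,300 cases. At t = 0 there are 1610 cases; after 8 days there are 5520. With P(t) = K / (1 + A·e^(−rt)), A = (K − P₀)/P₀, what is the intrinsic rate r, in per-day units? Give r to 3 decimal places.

r ≈ 0.161 per day

A = (69300 − 1610)/1610 = 42.04348
5520 = 69300/(1 + 42.04348·e^(−r·8)) → e^(−8r) = (12.55435 − 1)/42.04348 = 0.274819
r = −ln(0.274819)/8 = 1.29164/8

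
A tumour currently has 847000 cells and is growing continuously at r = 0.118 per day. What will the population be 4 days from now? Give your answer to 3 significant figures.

P(4) = 847000 · e^(0.118·4) = 847000 · e^(0.472)
= 847000 · 1.6032 ≈ 1357908.18

≈ 1,360,000 cells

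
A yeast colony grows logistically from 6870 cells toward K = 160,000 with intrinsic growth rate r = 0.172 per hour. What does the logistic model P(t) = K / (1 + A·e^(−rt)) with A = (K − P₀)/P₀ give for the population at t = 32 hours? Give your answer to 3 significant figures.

A = (160000 − 6870)/6870 = 22.28967
P(32) = 160000 / (1 + 22.28967·e^(−0.172·32)) = 160000 / (1 + 22.28967·0.00407)
= 160000 / 1.09073 ≈ 146690.87

≈ 147,000 cells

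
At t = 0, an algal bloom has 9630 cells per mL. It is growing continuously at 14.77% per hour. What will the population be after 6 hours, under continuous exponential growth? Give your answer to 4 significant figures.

P(6) = 9630 · e^(0.1477·6) = 9630 · e^(0.8862)
= 9630 · 2.42589 ≈ 23361.36

≈ 23,360 cells per mL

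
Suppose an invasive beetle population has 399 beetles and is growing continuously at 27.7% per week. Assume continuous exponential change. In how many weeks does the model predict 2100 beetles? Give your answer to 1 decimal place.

2100 = 399 · e^(0.277·t)
t = ln(2100/399) / 0.277 = ln(5.26316) / 0.277 = 1.66073 / 0.277

t ≈ 6.0 weeks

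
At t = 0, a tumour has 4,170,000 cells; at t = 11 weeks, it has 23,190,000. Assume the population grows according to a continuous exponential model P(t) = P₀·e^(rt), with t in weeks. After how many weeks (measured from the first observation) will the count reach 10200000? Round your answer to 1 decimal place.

t ≈ 5.7 weeks

r = ln(23190000/4170000) / 11 ≈ 0.155982 per week
t = ln(10200000/4170000) / r = 0.89447 / 0.155982 ≈ 5.734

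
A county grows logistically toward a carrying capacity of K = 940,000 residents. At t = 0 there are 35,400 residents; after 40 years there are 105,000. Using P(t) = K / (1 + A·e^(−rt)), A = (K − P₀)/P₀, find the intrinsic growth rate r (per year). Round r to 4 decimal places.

A = (940000 − 35400)/35400 = 25.55367
105000 = 940000/(1 + 25.55367·e^(−r·40)) → e^(−40r) = (8.95238 − 1)/25.55367 = 0.311203
r = −ln(0.311203)/40 = 1.16731/40

r ≈ 0.0292 per year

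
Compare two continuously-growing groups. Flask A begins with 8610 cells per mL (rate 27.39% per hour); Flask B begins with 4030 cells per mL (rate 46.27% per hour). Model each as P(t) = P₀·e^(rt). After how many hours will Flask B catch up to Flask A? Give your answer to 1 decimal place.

8610·e^(0.2739t) = 4030·e^(0.4627t)
8610/4030 = e^((0.4627 − 0.2739)t) → ln(2.13648) = 0.1888·t
t = 0.75916 / 0.1888

t ≈ 4.0 hours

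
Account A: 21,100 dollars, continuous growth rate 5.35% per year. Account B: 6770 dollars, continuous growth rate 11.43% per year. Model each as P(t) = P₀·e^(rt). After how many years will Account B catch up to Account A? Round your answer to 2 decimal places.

t ≈ 18.70 years

21100·e^(0.0535t) = 6770·e^(0.1143t)
21100/6770 = e^((0.1143 − 0.0535)t) → ln(3.11669) = 0.0608·t
t = 1.13677 / 0.0608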